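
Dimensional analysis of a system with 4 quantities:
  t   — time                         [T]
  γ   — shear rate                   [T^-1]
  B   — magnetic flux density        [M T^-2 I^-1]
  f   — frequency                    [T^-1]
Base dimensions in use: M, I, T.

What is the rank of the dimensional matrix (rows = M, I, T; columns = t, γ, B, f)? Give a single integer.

Write exponents as rows M,I,T / cols t,γ,B,f:
  M: [ 0  0  1  0]
  I: [ 0  0 -1  0]
  T: [ 1 -1 -2 -1]
RREF → pivots at {t,B} ⇒ r = 2

2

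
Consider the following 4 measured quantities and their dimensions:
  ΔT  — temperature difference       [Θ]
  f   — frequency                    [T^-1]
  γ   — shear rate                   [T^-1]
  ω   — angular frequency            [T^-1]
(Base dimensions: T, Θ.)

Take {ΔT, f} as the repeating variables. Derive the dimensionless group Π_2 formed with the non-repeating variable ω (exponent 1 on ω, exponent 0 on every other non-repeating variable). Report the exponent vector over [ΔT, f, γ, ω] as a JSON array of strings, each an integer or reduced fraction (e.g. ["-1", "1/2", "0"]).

Dimensional matrix (T×Θ by ΔT×f×γ×ω):
  T: [ 0 -1 -1 -1]
  Θ: [ 1  0  0  0]
Echelon form has 2 nonzero rows (pivots: ΔT,f)
Pivot set = {ΔT,f}, free = {γ,ω}
RREF:
  r0: [   1    0    0    0]
  r1: [   0    1    1    1]
Fix exponent of ω at 1, γ at 0; solve each RREF row for its pivot's exponent:
  r0: exp(ΔT) + (0)·1 = 0 ⇒ exp(ΔT) = 0
  r1: exp(f) + (1)·1 = 0 ⇒ exp(f) = -1
Π_2 = f^-1 · ω

["0", "-1", "0", "1"]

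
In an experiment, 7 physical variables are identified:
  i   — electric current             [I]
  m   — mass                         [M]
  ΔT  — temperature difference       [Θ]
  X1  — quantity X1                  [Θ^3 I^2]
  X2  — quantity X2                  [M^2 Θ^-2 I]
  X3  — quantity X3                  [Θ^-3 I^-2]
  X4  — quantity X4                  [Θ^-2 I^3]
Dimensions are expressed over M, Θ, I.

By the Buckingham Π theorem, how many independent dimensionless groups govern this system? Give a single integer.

4

Write exponents as rows M,Θ,I / cols i,m,ΔT,X1,X2,X3,X4:
  M: [ 0  1  0  0  2  0  0]
  Θ: [ 0  0  1  3 -2 -3 -2]
  I: [ 1  0  0  2  1 -2  3]
RREF → pivots at {i,m,ΔT} ⇒ r = 3
Π count = n − r = 7 − 3 = 4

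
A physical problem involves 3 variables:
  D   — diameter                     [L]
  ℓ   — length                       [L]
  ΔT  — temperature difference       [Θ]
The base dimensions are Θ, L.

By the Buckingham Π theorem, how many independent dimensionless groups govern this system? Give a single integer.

Dimensional matrix (Θ×L by D×ℓ×ΔT):
  Θ: [ 0  0  1]
  L: [ 1  1  0]
Echelon form has 2 nonzero rows (pivots: D,ΔT)
n=3, r=2 ⇒ 1 dimensionless group

1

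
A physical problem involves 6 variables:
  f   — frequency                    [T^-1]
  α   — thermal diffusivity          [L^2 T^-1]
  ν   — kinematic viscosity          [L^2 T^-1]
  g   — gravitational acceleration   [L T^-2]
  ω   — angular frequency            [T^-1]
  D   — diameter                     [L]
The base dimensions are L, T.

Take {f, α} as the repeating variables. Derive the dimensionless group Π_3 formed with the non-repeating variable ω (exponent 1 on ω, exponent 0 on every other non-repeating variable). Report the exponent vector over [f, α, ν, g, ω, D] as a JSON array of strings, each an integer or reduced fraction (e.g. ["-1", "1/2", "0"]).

["-1", "0", "0", "0", "1", "0"]

Dimensional matrix (L×T by f×α×ν×g×ω×D):
  L: [ 0  2  2  1  0  1]
  T: [-1 -1 -1 -2 -1  0]
Row reduction gives pivot columns f,α; rank = 2
Pivot set = {f,α}, free = {ν,g,ω,D}
RREF:
  r0: [   1    0    0  3/2    1 -1/2]
  r1: [   0    1    1  1/2    0  1/2]
Fix exponent of ω at 1, ν at 0, g at 0, D at 0; solve each RREF row for its pivot's exponent:
  r0: exp(f) + (1)·1 = 0 ⇒ exp(f) = -1
  r1: exp(α) + (0)·1 = 0 ⇒ exp(α) = 0
Π_3 = f^-1 · ω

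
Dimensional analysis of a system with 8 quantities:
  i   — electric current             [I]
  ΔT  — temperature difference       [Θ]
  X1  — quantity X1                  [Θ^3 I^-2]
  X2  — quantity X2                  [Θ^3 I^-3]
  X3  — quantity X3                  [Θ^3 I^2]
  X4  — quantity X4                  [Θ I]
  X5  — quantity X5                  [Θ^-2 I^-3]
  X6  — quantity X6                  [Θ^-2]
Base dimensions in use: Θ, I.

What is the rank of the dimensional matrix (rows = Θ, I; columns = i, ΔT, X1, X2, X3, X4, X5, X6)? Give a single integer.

Dimensional matrix (Θ×I by i×ΔT×X1×X2×X3×X4×X5×X6):
  Θ: [ 0  1  3  3  3  1 -2 -2]
  I: [ 1  0 -2 -3  2  1 -3  0]
Row reduction gives pivot columns i,ΔT; rank = 2

2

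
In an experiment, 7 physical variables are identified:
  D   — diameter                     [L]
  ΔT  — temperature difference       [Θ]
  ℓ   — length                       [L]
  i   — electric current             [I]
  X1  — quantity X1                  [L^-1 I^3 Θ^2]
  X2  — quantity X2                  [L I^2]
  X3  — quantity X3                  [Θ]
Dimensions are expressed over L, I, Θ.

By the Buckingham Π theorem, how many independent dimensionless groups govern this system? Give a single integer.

Dimensional matrix (L×I×Θ by D×ΔT×ℓ×i×X1×X2×X3):
  L: [ 1  0  1  0 -1  1  0]
  I: [ 0  0  0  1  3  2  0]
  Θ: [ 0  1  0  0  2  0  1]
RREF → pivots at {D,ΔT,i} ⇒ r = 3
7 vars − rank 3 = 4 Π groups

4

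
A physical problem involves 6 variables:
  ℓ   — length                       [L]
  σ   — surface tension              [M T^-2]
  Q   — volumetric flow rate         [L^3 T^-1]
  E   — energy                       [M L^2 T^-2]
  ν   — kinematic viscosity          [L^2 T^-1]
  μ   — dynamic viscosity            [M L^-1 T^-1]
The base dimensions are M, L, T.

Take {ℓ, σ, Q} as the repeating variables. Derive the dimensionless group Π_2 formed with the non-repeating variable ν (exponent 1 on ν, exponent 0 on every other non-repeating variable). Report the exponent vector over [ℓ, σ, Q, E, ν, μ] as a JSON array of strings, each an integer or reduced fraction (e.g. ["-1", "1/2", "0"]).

Exponent matrix [M,L,T] × [ℓ,σ,Q,E,ν,μ]:
  M: [ 0  1  0  1  0  1]
  L: [ 1  0  3  2  2 -1]
  T: [ 0 -2 -1 -2 -1 -1]
Echelon form has 3 nonzero rows (pivots: ℓ,σ,Q)
Pivot set = {ℓ,σ,Q}, free = {E,ν,μ}
RREF:
  r0: [   1    0    0    2   -1    2]
  r1: [   0    1    0    1    0    1]
  r2: [   0    0    1    0    1   -1]
Fix exponent of ν at 1, E at 0, μ at 0; solve each RREF row for its pivot's exponent:
  r0: exp(ℓ) + (-1)·1 = 0 ⇒ exp(ℓ) = 1
  r1: exp(σ) + (0)·1 = 0 ⇒ exp(σ) = 0
  r2: exp(Q) + (1)·1 = 0 ⇒ exp(Q) = -1
Π_2 = ℓ · Q^-1 · ν

["1", "0", "-1", "0", "1", "0"]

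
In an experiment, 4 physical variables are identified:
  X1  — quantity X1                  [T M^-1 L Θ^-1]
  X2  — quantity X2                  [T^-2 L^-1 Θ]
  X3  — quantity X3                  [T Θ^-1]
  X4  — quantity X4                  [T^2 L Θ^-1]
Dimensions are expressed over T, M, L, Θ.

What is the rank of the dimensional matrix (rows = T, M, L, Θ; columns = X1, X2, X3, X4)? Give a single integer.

3

Exponent matrix [T,M,L,Θ] × [X1,X2,X3,X4]:
  T: [ 1 -2  1  2]
  M: [-1  0  0  0]
  L: [ 1 -1  0  1]
  Θ: [-1  1 -1 -1]
Echelon form has 3 nonzero rows (pivots: X1,X2,X3)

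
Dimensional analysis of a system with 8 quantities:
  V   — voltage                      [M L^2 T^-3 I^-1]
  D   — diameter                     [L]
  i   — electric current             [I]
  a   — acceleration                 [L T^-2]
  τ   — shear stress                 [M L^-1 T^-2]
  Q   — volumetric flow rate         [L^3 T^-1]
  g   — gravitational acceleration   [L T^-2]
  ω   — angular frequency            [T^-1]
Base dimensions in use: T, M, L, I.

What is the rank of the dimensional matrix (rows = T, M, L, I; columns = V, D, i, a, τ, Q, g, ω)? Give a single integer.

Dimensional matrix (T×M×L×I by V×D×i×a×τ×Q×g×ω):
  T: [-3  0  0 -2 -2 -1 -2 -1]
  M: [ 1  0  0  0  1  0  0  0]
  L: [ 2  1  0  1 -1  3  1  0]
  I: [-1  0  1  0  0  0  0  0]
RREF → pivots at {V,D,i,a} ⇒ r = 4

4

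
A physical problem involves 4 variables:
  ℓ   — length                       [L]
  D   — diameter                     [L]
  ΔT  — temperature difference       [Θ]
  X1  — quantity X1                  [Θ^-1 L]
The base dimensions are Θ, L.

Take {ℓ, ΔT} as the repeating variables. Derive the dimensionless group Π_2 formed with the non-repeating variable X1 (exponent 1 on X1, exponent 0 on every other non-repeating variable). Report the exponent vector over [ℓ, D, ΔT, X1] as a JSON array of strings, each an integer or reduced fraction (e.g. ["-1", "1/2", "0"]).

Write exponents as rows Θ,L / cols ℓ,D,ΔT,X1:
  Θ: [ 0  0  1 -1]
  L: [ 1  1  0  1]
Echelon form has 2 nonzero rows (pivots: ℓ,ΔT)
Repeat: ℓ,ΔT; free: D,X1
RREF:
  r0: [   1    1    0    1]
  r1: [   0    0    1   -1]
Fix exponent of X1 at 1, D at 0; solve each RREF row for its pivot's exponent:
  r0: exp(ℓ) + (1)·1 = 0 ⇒ exp(ℓ) = -1
  r1: exp(ΔT) + (-1)·1 = 0 ⇒ exp(ΔT) = 1
Π_2 = ℓ^-1 · ΔT · X1

["-1", "0", "1", "1"]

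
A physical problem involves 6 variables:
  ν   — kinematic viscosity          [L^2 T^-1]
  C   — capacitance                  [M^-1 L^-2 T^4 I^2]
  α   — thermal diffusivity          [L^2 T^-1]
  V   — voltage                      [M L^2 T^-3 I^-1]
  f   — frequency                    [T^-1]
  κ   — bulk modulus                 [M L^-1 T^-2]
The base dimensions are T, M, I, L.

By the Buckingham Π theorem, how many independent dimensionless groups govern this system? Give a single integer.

Dimensional matrix (T×M×I×L by ν×C×α×V×f×κ):
  T: [-1  4 -1 -3 -1 -2]
  M: [ 0 -1  0  1  0  1]
  I: [ 0  2  0 -1  0  0]
  L: [ 2 -2  2  2  0 -1]
RREF → pivots at {ν,C,V,f} ⇒ r = 4
Π count = n − r = 6 − 4 = 2

2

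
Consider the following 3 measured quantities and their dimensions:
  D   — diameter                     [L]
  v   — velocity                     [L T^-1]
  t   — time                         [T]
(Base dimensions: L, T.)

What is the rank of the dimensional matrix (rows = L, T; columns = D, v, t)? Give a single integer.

2

Dimensional matrix (L×T by D×v×t):
  L: [ 1  1  0]
  T: [ 0 -1  1]
RREF → pivots at {D,v} ⇒ r = 2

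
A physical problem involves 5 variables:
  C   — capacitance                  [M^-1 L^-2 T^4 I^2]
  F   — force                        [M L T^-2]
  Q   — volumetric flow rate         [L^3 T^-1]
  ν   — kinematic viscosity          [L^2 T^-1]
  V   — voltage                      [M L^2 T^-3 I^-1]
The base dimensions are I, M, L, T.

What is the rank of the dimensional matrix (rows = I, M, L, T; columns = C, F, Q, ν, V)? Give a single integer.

Write exponents as rows I,M,L,T / cols C,F,Q,ν,V:
  I: [ 2  0  0  0 -1]
  M: [-1  1  0  0  1]
  L: [-2  1  3  2  2]
  T: [ 4 -2 -1 -1 -3]
RREF → pivots at {C,F,Q,ν} ⇒ r = 4

4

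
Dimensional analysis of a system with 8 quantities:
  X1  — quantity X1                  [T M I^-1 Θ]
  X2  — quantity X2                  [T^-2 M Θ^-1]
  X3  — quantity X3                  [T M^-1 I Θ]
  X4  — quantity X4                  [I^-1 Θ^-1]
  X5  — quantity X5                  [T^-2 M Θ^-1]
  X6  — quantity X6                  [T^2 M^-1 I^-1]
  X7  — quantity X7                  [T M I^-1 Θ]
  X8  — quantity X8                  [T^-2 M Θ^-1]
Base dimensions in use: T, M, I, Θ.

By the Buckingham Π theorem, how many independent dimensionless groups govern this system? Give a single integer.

5

Exponent matrix [T,M,I,Θ] × [X1,X2,X3,X4,X5,X6,X7,X8]:
  T: [ 1 -2  1  0 -2  2  1 -2]
  M: [ 1  1 -1  0  1 -1  1  1]
  I: [-1  0  1 -1  0 -1 -1  0]
  Θ: [ 1 -1  1 -1 -1  0  1 -1]
RREF → pivots at {X1,X2,X3} ⇒ r = 3
n=8, r=3 ⇒ 5 dimensionless groups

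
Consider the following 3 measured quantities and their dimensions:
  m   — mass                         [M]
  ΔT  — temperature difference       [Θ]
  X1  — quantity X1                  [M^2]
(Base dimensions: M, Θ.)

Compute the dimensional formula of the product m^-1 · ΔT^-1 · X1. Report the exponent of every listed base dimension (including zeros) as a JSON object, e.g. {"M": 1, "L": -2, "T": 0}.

{"M": 1, "Θ": -1}

Write exponents as rows M,Θ / cols m,ΔT,X1:
  M: [ 1  0  2]
  Θ: [ 0  1  0]
  [M]: (-1)·1+(-1)·0+(1)·2 = 1
  [Θ]: (-1)·0+(-1)·1+(1)·0 = -1
⇒ M Θ^-1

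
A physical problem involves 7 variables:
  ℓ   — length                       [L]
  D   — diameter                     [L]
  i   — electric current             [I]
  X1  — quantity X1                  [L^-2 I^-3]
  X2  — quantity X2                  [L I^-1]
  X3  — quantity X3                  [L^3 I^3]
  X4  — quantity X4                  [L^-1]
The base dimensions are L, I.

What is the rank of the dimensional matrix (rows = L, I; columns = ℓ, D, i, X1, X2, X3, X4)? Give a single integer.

Dimensional matrix (L×I by ℓ×D×i×X1×X2×X3×X4):
  L: [ 1  1  0 -2  1  3 -1]
  I: [ 0  0  1 -3 -1  3  0]
Echelon form has 2 nonzero rows (pivots: ℓ,i)

2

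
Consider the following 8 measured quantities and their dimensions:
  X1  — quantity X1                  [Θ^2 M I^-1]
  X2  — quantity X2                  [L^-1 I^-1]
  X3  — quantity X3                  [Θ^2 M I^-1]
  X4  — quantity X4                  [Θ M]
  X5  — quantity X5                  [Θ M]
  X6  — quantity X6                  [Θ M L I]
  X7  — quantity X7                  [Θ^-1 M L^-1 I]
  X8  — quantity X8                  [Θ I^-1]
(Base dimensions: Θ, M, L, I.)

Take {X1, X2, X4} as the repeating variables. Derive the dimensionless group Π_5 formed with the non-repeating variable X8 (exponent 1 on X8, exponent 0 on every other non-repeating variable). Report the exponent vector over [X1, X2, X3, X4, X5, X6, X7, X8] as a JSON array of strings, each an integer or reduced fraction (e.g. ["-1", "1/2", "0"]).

Dimensional matrix (Θ×M×L×I by X1×X2×X3×X4×X5×X6×X7×X8):
  Θ: [ 2  0  2  1  1  1 -1  1]
  M: [ 1  0  1  1  1  1  1  0]
  L: [ 0 -1  0  0  0  1 -1  0]
  I: [-1 -1 -1  0  0  1  1 -1]
Echelon form has 3 nonzero rows (pivots: X1,X2,X4)
Repeat: X1,X2,X4; free: X3,X5,X6,X7,X8
RREF:
  r0: [   1    0    1    0    0    0   -2    1]
  r1: [   0    1    0    0    0   -1    1    0]
  r2: [   0    0    0    1    1    1    3   -1]
  r3: [   0    0    0    0    0    0    0    0]
Fix exponent of X8 at 1, X3 at 0, X5 at 0, X6 at 0, X7 at 0; solve each RREF row for its pivot's exponent:
  r0: exp(X1) + (1)·1 = 0 ⇒ exp(X1) = -1
  r1: exp(X2) + (0)·1 = 0 ⇒ exp(X2) = 0
  r2: exp(X4) + (-1)·1 = 0 ⇒ exp(X4) = 1
Π_5 = X1^-1 · X4 · X8

["-1", "0", "0", "1", "0", "0", "0", "1"]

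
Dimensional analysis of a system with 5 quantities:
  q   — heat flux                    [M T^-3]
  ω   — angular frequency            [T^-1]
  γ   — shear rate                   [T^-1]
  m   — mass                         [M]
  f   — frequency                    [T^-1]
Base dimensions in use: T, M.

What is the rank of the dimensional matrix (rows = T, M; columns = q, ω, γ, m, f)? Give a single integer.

Exponent matrix [T,M] × [q,ω,γ,m,f]:
  T: [-3 -1 -1  0 -1]
  M: [ 1  0  0  1  0]
Echelon form has 2 nonzero rows (pivots: q,ω)

2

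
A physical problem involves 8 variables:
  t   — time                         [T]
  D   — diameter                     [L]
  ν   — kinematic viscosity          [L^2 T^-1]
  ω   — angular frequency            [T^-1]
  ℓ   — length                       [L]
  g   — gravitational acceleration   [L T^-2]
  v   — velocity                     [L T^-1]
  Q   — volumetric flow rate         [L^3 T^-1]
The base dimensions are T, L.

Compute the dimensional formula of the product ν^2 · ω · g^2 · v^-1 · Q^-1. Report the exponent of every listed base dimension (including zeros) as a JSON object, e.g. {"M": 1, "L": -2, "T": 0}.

{"T": -5, "L": 2}

Exponent matrix [T,L] × [t,D,ν,ω,ℓ,g,v,Q]:
  T: [ 1  0 -1 -1  0 -2 -1 -1]
  L: [ 0  1  2  0  1  1  1  3]
  [T]: (2)·-1+(1)·-1+(2)·-2+(-1)·-1+(-1)·-1 = -5
  [L]: (2)·2+(1)·0+(2)·1+(-1)·1+(-1)·3 = 2
⇒ T^-5 L^2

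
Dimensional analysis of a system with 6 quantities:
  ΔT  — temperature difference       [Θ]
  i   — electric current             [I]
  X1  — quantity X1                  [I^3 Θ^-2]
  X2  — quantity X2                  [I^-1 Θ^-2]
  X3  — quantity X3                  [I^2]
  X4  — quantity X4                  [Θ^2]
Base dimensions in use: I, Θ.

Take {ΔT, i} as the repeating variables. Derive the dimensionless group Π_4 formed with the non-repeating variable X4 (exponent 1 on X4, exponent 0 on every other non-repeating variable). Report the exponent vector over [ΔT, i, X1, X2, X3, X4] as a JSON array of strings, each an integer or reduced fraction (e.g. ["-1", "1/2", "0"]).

["-2", "0", "0", "0", "0", "1"]

Exponent matrix [I,Θ] × [ΔT,i,X1,X2,X3,X4]:
  I: [ 0  1  3 -1  2  0]
  Θ: [ 1  0 -2 -2  0  2]
RREF → pivots at {ΔT,i} ⇒ r = 2
Pivot set = {ΔT,i}, free = {X1,X2,X3,X4}
RREF:
  r0: [   1    0   -2   -2    0    2]
  r1: [   0    1    3   -1    2    0]
Fix exponent of X4 at 1, X1 at 0, X2 at 0, X3 at 0; solve each RREF row for its pivot's exponent:
  r0: exp(ΔT) + (2)·1 = 0 ⇒ exp(ΔT) = -2
  r1: exp(i) + (0)·1 = 0 ⇒ exp(i) = 0
Π_4 = ΔT^-2 · X4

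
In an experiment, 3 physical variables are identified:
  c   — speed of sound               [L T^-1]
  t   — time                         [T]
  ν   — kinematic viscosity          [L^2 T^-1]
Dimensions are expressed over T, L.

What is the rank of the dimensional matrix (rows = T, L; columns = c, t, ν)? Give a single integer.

Dimensional matrix (T×L by c×t×ν):
  T: [-1  1 -1]
  L: [ 1  0  2]
Row reduction gives pivot columns c,t; rank = 2

2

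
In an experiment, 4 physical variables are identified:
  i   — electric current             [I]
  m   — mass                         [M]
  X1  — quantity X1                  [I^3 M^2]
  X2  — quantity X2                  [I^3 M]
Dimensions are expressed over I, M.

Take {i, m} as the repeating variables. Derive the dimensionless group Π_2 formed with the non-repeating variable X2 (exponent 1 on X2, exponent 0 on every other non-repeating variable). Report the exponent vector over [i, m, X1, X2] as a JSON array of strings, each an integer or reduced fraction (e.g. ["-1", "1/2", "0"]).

Dimensional matrix (I×M by i×m×X1×X2):
  I: [ 1  0  3  3]
  M: [ 0  1  2  1]
Echelon form has 2 nonzero rows (pivots: i,m)
Repeat: i,m; free: X1,X2
RREF:
  r0: [   1    0    3    3]
  r1: [   0    1    2    1]
Fix exponent of X2 at 1, X1 at 0; solve each RREF row for its pivot's exponent:
  r0: exp(i) + (3)·1 = 0 ⇒ exp(i) = -3
  r1: exp(m) + (1)·1 = 0 ⇒ exp(m) = -1
Π_2 = i^-3 · m^-1 · X2

["-3", "-1", "0", "1"]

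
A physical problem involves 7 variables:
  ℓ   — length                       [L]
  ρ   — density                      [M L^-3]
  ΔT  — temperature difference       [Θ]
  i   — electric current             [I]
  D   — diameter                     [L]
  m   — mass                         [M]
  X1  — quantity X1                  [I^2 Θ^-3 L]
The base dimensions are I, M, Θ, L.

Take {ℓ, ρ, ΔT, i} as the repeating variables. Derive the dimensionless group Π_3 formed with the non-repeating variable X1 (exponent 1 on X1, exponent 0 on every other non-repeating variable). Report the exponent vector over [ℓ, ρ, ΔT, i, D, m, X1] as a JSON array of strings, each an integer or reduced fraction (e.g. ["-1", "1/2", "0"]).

["-1", "0", "3", "-2", "0", "0", "1"]

Exponent matrix [I,M,Θ,L] × [ℓ,ρ,ΔT,i,D,m,X1]:
  I: [ 0  0  0  1  0  0  2]
  M: [ 0  1  0  0  0  1  0]
  Θ: [ 0  0  1  0  0  0 -3]
  L: [ 1 -3  0  0  1  0  1]
RREF → pivots at {ℓ,ρ,ΔT,i} ⇒ r = 4
Repeat: ℓ,ρ,ΔT,i; free: D,m,X1
RREF:
  r0: [   1    0    0    0    1    3    1]
  r1: [   0    1    0    0    0    1    0]
  r2: [   0    0    1    0    0    0   -3]
  r3: [   0    0    0    1    0    0    2]
Fix exponent of X1 at 1, D at 0, m at 0; solve each RREF row for its pivot's exponent:
  r0: exp(ℓ) + (1)·1 = 0 ⇒ exp(ℓ) = -1
  r1: exp(ρ) + (0)·1 = 0 ⇒ exp(ρ) = 0
  r2: exp(ΔT) + (-3)·1 = 0 ⇒ exp(ΔT) = 3
  r3: exp(i) + (2)·1 = 0 ⇒ exp(i) = -2
Π_3 = ℓ^-1 · ΔT^3 · i^-2 · X1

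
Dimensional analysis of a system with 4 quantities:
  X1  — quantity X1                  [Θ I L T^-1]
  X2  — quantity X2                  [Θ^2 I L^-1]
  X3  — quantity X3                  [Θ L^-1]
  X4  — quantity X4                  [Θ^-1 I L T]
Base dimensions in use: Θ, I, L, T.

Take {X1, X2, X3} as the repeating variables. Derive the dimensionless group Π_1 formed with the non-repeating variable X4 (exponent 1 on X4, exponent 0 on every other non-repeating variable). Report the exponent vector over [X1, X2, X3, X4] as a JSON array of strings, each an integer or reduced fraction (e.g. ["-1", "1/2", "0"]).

["1", "-2", "4", "1"]

Exponent matrix [Θ,I,L,T] × [X1,X2,X3,X4]:
  Θ: [ 1  2  1 -1]
  I: [ 1  1  0  1]
  L: [ 1 -1 -1  1]
  T: [-1  0  0  1]
Echelon form has 3 nonzero rows (pivots: X1,X2,X3)
Repeat: X1,X2,X3; free: X4
RREF:
  r0: [   1    0    0   -1]
  r1: [   0    1    0    2]
  r2: [   0    0    1   -4]
  r3: [   0    0    0    0]
Fix exponent of X4 at 1; solve each RREF row for its pivot's exponent:
  r0: exp(X1) + (-1)·1 = 0 ⇒ exp(X1) = 1
  r1: exp(X2) + (2)·1 = 0 ⇒ exp(X2) = -2
  r2: exp(X3) + (-4)·1 = 0 ⇒ exp(X3) = 4
Π_1 = X1 · X2^-2 · X3^4 · X4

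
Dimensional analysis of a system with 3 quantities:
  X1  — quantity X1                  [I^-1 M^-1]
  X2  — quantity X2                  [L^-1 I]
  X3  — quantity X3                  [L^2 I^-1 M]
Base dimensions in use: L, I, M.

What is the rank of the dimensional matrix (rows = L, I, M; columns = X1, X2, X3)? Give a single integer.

Write exponents as rows L,I,M / cols X1,X2,X3:
  L: [ 0 -1  2]
  I: [-1  1 -1]
  M: [-1  0  1]
Row reduction gives pivot columns X1,X2; rank = 2

2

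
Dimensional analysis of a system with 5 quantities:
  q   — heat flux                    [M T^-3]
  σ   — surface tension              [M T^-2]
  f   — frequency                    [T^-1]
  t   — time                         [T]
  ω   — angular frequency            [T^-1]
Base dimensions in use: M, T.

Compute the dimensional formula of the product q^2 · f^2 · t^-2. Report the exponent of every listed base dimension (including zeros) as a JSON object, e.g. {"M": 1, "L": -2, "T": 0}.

Exponent matrix [M,T] × [q,σ,f,t,ω]:
  M: [ 1  1  0  0  0]
  T: [-3 -2 -1  1 -1]
  [M]: (2)·1+(2)·0+(-2)·0 = 2
  [T]: (2)·-3+(2)·-1+(-2)·1 = -10
⇒ M^2 T^-10

{"M": 2, "T": -10}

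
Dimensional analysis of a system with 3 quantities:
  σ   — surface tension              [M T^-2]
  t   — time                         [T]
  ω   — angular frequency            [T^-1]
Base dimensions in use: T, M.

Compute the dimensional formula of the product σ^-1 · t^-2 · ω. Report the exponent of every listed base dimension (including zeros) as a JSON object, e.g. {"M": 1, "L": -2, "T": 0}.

Dimensional matrix (T×M by σ×t×ω):
  T: [-2  1 -1]
  M: [ 1  0  0]
  [T]: (-1)·-2+(-2)·1+(1)·-1 = -1
  [M]: (-1)·1+(-2)·0+(1)·0 = -1
⇒ T^-1 M^-1

{"T": -1, "M": -1}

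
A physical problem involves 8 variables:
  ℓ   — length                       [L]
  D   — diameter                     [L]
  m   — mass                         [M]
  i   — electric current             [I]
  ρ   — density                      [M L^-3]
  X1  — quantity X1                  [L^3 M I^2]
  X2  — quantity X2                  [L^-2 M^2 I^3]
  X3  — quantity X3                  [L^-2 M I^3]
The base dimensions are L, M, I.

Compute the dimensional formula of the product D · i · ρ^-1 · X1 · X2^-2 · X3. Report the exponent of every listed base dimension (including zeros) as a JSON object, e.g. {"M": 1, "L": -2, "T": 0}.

{"L": 9, "M": -3, "I": 0}

Dimensional matrix (L×M×I by ℓ×D×m×i×ρ×X1×X2×X3):
  L: [ 1  1  0  0 -3  3 -2 -2]
  M: [ 0  0  1  0  1  1  2  1]
  I: [ 0  0  0  1  0  2  3  3]
  [L]: (1)·1+(1)·0+(-1)·-3+(1)·3+(-2)·-2+(1)·-2 = 9
  [M]: (1)·0+(1)·0+(-1)·1+(1)·1+(-2)·2+(1)·1 = -3
  [I]: (1)·0+(1)·1+(-1)·0+(1)·2+(-2)·3+(1)·3 = 0
⇒ L^9 M^-3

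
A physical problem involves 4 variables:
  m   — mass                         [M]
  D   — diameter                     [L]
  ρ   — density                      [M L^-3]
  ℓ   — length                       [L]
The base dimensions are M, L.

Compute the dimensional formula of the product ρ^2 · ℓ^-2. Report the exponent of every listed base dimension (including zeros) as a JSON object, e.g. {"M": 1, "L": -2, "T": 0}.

Dimensional matrix (M×L by m×D×ρ×ℓ):
  M: [ 1  0  1  0]
  L: [ 0  1 -3  1]
  [M]: (2)·1+(-2)·0 = 2
  [L]: (2)·-3+(-2)·1 = -8
⇒ M^2 L^-8

{"M": 2, "L": -8}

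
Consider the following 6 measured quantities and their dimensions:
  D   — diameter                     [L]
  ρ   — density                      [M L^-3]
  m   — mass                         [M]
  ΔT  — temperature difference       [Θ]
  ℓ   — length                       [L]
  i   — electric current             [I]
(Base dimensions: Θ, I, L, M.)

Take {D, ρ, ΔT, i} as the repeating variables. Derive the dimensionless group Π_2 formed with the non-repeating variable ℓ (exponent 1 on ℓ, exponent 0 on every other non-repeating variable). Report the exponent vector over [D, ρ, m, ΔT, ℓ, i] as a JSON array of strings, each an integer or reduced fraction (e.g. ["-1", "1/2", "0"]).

Dimensional matrix (Θ×I×L×M by D×ρ×m×ΔT×ℓ×i):
  Θ: [ 0  0  0  1  0  0]
  I: [ 0  0  0  0  0  1]
  L: [ 1 -3  0  0  1  0]
  M: [ 0  1  1  0  0  0]
RREF → pivots at {D,ρ,ΔT,i} ⇒ r = 4
Pivot set = {D,ρ,ΔT,i}, free = {m,ℓ}
RREF:
  r0: [   1    0    3    0    1    0]
  r1: [   0    1    1    0    0    0]
  r2: [   0    0    0    1    0    0]
  r3: [   0    0    0    0    0    1]
Fix exponent of ℓ at 1, m at 0; solve each RREF row for its pivot's exponent:
  r0: exp(D) + (1)·1 = 0 ⇒ exp(D) = -1
  r1: exp(ρ) + (0)·1 = 0 ⇒ exp(ρ) = 0
  r2: exp(ΔT) + (0)·1 = 0 ⇒ exp(ΔT) = 0
  r3: exp(i) + (0)·1 = 0 ⇒ exp(i) = 0
Π_2 = D^-1 · ℓ

["-1", "0", "0", "0", "1", "0"]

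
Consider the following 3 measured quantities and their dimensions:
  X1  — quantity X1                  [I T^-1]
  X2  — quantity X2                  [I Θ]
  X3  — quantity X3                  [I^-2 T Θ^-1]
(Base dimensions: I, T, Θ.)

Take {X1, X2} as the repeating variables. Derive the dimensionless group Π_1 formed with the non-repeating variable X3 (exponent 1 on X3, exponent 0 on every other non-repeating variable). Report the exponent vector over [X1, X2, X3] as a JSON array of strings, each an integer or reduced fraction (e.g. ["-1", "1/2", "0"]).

Write exponents as rows I,T,Θ / cols X1,X2,X3:
  I: [ 1  1 -2]
  T: [-1  0  1]
  Θ: [ 0  1 -1]
RREF → pivots at {X1,X2} ⇒ r = 2
Repeat: X1,X2; free: X3
RREF:
  r0: [   1    0   -1]
  r1: [   0    1   -1]
  r2: [   0    0    0]
Fix exponent of X3 at 1; solve each RREF row for its pivot's exponent:
  r0: exp(X1) + (-1)·1 = 0 ⇒ exp(X1) = 1
  r1: exp(X2) + (-1)·1 = 0 ⇒ exp(X2) = 1
Π_1 = X1 · X2 · X3

["1", "1", "1"]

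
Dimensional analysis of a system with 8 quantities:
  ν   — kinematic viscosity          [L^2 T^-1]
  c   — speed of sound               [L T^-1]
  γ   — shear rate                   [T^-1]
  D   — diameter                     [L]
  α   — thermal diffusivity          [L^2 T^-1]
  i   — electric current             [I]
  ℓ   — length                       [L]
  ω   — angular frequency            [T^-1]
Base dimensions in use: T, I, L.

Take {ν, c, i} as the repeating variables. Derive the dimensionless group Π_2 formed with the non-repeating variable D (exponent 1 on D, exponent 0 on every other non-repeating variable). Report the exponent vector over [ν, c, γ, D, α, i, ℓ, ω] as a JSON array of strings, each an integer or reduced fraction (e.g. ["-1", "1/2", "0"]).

["-1", "1", "0", "1", "0", "0", "0", "0"]

Write exponents as rows T,I,L / cols ν,c,γ,D,α,i,ℓ,ω:
  T: [-1 -1 -1  0 -1  0  0 -1]
  I: [ 0  0  0  0  0  1  0  0]
  L: [ 2  1  0  1  2  0  1  0]
RREF → pivots at {ν,c,i} ⇒ r = 3
Repeat: ν,c,i; free: γ,D,α,ℓ,ω
RREF:
  r0: [   1    0   -1    1    1    0    1   -1]
  r1: [   0    1    2   -1    0    0   -1    2]
  r2: [   0    0    0    0    0    1    0    0]
Fix exponent of D at 1, γ at 0, α at 0, ℓ at 0, ω at 0; solve each RREF row for its pivot's exponent:
  r0: exp(ν) + (1)·1 = 0 ⇒ exp(ν) = -1
  r1: exp(c) + (-1)·1 = 0 ⇒ exp(c) = 1
  r2: exp(i) + (0)·1 = 0 ⇒ exp(i) = 0
Π_2 = ν^-1 · c · D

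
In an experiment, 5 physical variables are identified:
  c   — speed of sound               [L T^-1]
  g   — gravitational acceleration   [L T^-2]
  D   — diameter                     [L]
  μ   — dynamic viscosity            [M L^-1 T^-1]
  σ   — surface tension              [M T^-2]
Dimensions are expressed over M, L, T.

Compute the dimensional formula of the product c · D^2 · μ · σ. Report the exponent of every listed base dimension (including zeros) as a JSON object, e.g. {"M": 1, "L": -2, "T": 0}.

{"M": 2, "L": 2, "T": -4}

Write exponents as rows M,L,T / cols c,g,D,μ,σ:
  M: [ 0  0  0  1  1]
  L: [ 1  1  1 -1  0]
  T: [-1 -2  0 -1 -2]
  [M]: (1)·0+(2)·0+(1)·1+(1)·1 = 2
  [L]: (1)·1+(2)·1+(1)·-1+(1)·0 = 2
  [T]: (1)·-1+(2)·0+(1)·-1+(1)·-2 = -4
⇒ M^2 L^2 T^-4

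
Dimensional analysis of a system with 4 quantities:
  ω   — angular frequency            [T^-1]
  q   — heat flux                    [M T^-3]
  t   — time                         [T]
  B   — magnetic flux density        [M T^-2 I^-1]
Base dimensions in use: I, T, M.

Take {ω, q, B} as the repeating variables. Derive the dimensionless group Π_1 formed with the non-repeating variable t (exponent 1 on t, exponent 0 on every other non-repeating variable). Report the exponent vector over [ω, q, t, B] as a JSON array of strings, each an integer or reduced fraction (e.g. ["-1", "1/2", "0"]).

Dimensional matrix (I×T×M by ω×q×t×B):
  I: [ 0  0  0 -1]
  T: [-1 -3  1 -2]
  M: [ 0  1  0  1]
RREF → pivots at {ω,q,B} ⇒ r = 3
Repeat: ω,q,B; free: t
RREF:
  r0: [   1    0   -1    0]
  r1: [   0    1    0    0]
  r2: [   0    0    0    1]
Fix exponent of t at 1; solve each RREF row for its pivot's exponent:
  r0: exp(ω) + (-1)·1 = 0 ⇒ exp(ω) = 1
  r1: exp(q) + (0)·1 = 0 ⇒ exp(q) = 0
  r2: exp(B) + (0)·1 = 0 ⇒ exp(B) = 0
Π_1 = ω · t

["1", "0", "1", "0"]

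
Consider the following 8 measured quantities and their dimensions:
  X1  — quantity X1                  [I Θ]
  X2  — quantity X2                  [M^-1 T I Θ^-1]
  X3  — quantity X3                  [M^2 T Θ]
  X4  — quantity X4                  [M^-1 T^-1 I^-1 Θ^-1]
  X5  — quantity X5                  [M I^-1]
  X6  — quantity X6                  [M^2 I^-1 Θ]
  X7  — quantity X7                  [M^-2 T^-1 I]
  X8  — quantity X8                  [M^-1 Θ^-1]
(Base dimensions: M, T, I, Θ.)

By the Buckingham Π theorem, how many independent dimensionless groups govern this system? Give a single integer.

5

Write exponents as rows M,T,I,Θ / cols X1,X2,X3,X4,X5,X6,X7,X8:
  M: [ 0 -1  2 -1  1  2 -2 -1]
  T: [ 0  1  1 -1  0  0 -1  0]
  I: [ 1  1  0 -1 -1 -1  1  0]
  Θ: [ 1 -1  1 -1  0  1  0 -1]
RREF → pivots at {X1,X2,X3} ⇒ r = 3
n=8, r=3 ⇒ 5 dimensionless groups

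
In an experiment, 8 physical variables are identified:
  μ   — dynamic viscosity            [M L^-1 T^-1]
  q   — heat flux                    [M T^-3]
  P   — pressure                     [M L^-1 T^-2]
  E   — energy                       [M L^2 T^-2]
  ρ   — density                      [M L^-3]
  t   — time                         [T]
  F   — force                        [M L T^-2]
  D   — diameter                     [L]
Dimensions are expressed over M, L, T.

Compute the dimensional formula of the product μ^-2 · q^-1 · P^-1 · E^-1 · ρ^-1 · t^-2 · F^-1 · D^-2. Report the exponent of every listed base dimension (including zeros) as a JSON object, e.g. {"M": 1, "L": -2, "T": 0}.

Exponent matrix [M,L,T] × [μ,q,P,E,ρ,t,F,D]:
  M: [ 1  1  1  1  1  0  1  0]
  L: [-1  0 -1  2 -3  0  1  1]
  T: [-1 -3 -2 -2  0  1 -2  0]
  [M]: (-2)·1+(-1)·1+(-1)·1+(-1)·1+(-1)·1+(-2)·0+(-1)·1+(-2)·0 = -7
  [L]: (-2)·-1+(-1)·0+(-1)·-1+(-1)·2+(-1)·-3+(-2)·0+(-1)·1+(-2)·1 = 1
  [T]: (-2)·-1+(-1)·-3+(-1)·-2+(-1)·-2+(-1)·0+(-2)·1+(-1)·-2+(-2)·0 = 9
⇒ M^-7 L T^9

{"M": -7, "L": 1, "T": 9}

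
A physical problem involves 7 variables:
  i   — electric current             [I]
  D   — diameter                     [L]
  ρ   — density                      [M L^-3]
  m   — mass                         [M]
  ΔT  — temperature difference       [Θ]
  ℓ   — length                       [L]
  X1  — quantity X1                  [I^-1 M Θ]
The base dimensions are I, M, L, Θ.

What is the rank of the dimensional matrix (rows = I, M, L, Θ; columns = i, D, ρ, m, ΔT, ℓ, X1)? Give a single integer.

Write exponents as rows I,M,L,Θ / cols i,D,ρ,m,ΔT,ℓ,X1:
  I: [ 1  0  0  0  0  0 -1]
  M: [ 0  0  1  1  0  0  1]
  L: [ 0  1 -3  0  0  1  0]
  Θ: [ 0  0  0  0  1  0  1]
RREF → pivots at {i,D,ρ,ΔT} ⇒ r = 4

4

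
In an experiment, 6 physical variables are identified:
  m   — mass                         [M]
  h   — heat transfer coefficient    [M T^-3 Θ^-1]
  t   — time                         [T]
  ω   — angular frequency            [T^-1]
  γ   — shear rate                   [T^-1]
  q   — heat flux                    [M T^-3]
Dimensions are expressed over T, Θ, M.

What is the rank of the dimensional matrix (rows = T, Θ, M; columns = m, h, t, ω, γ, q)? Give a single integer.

3

Dimensional matrix (T×Θ×M by m×h×t×ω×γ×q):
  T: [ 0 -3  1 -1 -1 -3]
  Θ: [ 0 -1  0  0  0  0]
  M: [ 1  1  0  0  0  1]
Row reduction gives pivot columns m,h,t; rank = 3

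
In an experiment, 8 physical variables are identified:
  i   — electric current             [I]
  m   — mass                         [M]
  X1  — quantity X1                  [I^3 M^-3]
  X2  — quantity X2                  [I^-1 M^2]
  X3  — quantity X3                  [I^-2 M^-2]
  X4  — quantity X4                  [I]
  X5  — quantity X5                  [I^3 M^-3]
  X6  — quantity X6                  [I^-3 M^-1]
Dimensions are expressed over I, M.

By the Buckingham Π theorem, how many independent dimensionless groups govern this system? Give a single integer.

6

Write exponents as rows I,M / cols i,m,X1,X2,X3,X4,X5,X6:
  I: [ 1  0  3 -1 -2  1  3 -3]
  M: [ 0  1 -3  2 -2  0 -3 -1]
Row reduction gives pivot columns i,m; rank = 2
Π count = n − r = 8 − 2 = 6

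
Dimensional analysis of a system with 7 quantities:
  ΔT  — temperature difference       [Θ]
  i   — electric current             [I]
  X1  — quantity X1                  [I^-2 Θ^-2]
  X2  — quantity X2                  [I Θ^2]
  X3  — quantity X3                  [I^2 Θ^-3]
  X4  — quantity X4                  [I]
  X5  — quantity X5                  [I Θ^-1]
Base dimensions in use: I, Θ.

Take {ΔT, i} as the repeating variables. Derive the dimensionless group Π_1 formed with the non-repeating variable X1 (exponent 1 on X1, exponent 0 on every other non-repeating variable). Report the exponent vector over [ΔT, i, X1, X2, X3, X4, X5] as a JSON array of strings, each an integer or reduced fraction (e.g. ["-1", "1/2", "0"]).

["2", "2", "1", "0", "0", "0", "0"]

Dimensional matrix (I×Θ by ΔT×i×X1×X2×X3×X4×X5):
  I: [ 0  1 -2  1  2  1  1]
  Θ: [ 1  0 -2  2 -3  0 -1]
RREF → pivots at {ΔT,i} ⇒ r = 2
Pivot set = {ΔT,i}, free = {X1,X2,X3,X4,X5}
RREF:
  r0: [   1    0   -2    2   -3    0   -1]
  r1: [   0    1   -2    1    2    1    1]
Fix exponent of X1 at 1, X2 at 0, X3 at 0, X4 at 0, X5 at 0; solve each RREF row for its pivot's exponent:
  r0: exp(ΔT) + (-2)·1 = 0 ⇒ exp(ΔT) = 2
  r1: exp(i) + (-2)·1 = 0 ⇒ exp(i) = 2
Π_1 = ΔT^2 · i^2 · X1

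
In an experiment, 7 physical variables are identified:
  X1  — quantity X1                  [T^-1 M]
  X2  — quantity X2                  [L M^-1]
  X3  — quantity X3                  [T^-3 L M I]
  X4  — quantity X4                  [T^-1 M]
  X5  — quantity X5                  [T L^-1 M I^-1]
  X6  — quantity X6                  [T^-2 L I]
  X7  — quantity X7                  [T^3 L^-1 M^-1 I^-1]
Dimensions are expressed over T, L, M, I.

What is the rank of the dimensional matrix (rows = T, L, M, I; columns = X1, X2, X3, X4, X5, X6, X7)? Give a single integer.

Dimensional matrix (T×L×M×I by X1×X2×X3×X4×X5×X6×X7):
  T: [-1  0 -3 -1  1 -2  3]
  L: [ 0  1  1  0 -1  1 -1]
  M: [ 1 -1  1  1  1  0 -1]
  I: [ 0  0  1  0 -1  1 -1]
RREF → pivots at {X1,X2,X3} ⇒ r = 3

3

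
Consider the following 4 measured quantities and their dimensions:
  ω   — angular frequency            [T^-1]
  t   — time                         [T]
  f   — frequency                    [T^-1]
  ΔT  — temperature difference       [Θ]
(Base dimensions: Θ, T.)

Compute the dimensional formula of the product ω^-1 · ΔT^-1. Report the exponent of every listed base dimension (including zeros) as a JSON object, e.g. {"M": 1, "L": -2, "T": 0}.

{"Θ": -1, "T": 1}

Write exponents as rows Θ,T / cols ω,t,f,ΔT:
  Θ: [ 0  0  0  1]
  T: [-1  1 -1  0]
  [Θ]: (-1)·0+(-1)·1 = -1
  [T]: (-1)·-1+(-1)·0 = 1
⇒ Θ^-1 T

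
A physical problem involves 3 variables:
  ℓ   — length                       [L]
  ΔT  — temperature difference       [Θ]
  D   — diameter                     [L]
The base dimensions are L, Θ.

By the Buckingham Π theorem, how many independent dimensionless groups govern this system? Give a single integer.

Exponent matrix [L,Θ] × [ℓ,ΔT,D]:
  L: [ 1  0  1]
  Θ: [ 0  1  0]
Echelon form has 2 nonzero rows (pivots: ℓ,ΔT)
3 vars − rank 2 = 1 Π group

1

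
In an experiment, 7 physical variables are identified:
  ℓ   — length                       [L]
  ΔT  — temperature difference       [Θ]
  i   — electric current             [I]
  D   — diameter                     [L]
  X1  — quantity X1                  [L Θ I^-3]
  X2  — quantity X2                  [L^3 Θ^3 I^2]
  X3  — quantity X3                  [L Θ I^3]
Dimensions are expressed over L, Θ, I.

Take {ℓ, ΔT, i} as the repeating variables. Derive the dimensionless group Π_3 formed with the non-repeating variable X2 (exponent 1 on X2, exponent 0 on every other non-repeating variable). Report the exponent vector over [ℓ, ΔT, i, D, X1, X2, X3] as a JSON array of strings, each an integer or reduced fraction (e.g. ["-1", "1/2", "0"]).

["-3", "-3", "-2", "0", "0", "1", "0"]

Exponent matrix [L,Θ,I] × [ℓ,ΔT,i,D,X1,X2,X3]:
  L: [ 1  0  0  1  1  3  1]
  Θ: [ 0  1  0  0  1  3  1]
  I: [ 0  0  1  0 -3  2  3]
RREF → pivots at {ℓ,ΔT,i} ⇒ r = 3
Pivot set = {ℓ,ΔT,i}, free = {D,X1,X2,X3}
RREF:
  r0: [   1    0    0    1    1    3    1]
  r1: [   0    1    0    0    1    3    1]
  r2: [   0    0    1    0   -3    2    3]
Fix exponent of X2 at 1, D at 0, X1 at 0, X3 at 0; solve each RREF row for its pivot's exponent:
  r0: exp(ℓ) + (3)·1 = 0 ⇒ exp(ℓ) = -3
  r1: exp(ΔT) + (3)·1 = 0 ⇒ exp(ΔT) = -3
  r2: exp(i) + (2)·1 = 0 ⇒ exp(i) = -2
Π_3 = ℓ^-3 · ΔT^-3 · i^-2 · X2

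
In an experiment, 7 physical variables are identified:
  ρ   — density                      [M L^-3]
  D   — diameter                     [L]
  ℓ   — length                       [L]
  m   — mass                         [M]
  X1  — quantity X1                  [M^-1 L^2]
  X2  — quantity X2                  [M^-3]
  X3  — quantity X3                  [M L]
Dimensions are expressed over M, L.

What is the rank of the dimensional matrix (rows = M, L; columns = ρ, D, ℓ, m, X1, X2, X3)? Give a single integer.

2

Exponent matrix [M,L] × [ρ,D,ℓ,m,X1,X2,X3]:
  M: [ 1  0  0  1 -1 -3  1]
  L: [-3  1  1  0  2  0  1]
Echelon form has 2 nonzero rows (pivots: ρ,D)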